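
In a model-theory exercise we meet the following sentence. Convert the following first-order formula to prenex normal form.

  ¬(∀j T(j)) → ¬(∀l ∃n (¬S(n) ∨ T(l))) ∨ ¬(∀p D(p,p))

Eliminate → and ↔ using ¬ and ∨.
  ¬¬(∀j T(j)) ∨ ¬(∀l ∃n (¬S(n) ∨ T(l))) ∨ ¬(∀p D(p,p))
Move each ¬ inward, flipping quantifiers it crosses:
  (∀j T(j)) ∨ (∃l ∀n (S(n) ∧ ¬T(l))) ∨ (∃p ¬D(p,p))
All bound variables are already distinct, so no renaming is needed.
Finally move all quantifiers to the prefix:
  ∀j ∃l ∀n ∃p (T(j) ∨ S(n) ∧ ¬T(l) ∨ ¬D(p,p))

∀j ∃l ∀n ∃p (T(j) ∨ S(n) ∧ ¬T(l) ∨ ¬D(p,p))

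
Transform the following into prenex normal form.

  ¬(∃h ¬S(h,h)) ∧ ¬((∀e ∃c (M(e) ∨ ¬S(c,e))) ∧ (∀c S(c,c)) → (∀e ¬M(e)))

∀h ∀e ∃c ∀y1 ∃y (S(h,h) ∧ (M(e) ∨ ¬S(c,e)) ∧ S(y1,y1) ∧ M(y))

First replace A → B with ¬A ∨ B.
  ¬(∃h ¬S(h,h)) ∧ ¬(¬((∀e ∃c (M(e) ∨ ¬S(c,e))) ∧ (∀c S(c,c))) ∨ (∀e ¬M(e)))
Push ¬ through the quantifiers and connectives to reach negation normal form:
  (∀h S(h,h)) ∧ (∀e ∃c (M(e) ∨ ¬S(c,e))) ∧ (∀c S(c,c)) ∧ (∃e M(e))
Standardize variables apart so no two quantifiers bind the same name: c↦y1, e↦y.
  (∀h S(h,h)) ∧ (∀e ∃c (M(e) ∨ ¬S(c,e))) ∧ (∀y1 S(y1,y1)) ∧ (∃y M(y))
Extract every quantifier outward, since the variables are now distinct and don't occur free across branches:
  ∀h ∀e ∃c ∀y1 ∃y (S(h,h) ∧ (M(e) ∨ ¬S(c,e)) ∧ S(y1,y1) ∧ M(y))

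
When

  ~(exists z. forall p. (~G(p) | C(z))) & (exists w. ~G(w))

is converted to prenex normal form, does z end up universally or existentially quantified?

universal

Push ¬ through the quantifiers and connectives to reach negation normal form:
  (forall z. exists p. (G(p) & ~C(z))) & (exists w. ~G(w))
All bound variables are already distinct, so no renaming is needed.
Finally move all quantifiers to the prefix:
  forall z. exists p. exists w. (G(p) & ~C(z) & ~G(w))
The quantifier exists z sits under an odd number of negations, so it flips to forall z.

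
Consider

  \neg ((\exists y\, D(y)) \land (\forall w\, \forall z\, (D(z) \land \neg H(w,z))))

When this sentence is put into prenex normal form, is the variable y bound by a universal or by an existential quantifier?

universal

Move each ¬ inward, flipping quantifiers it crosses:
  (\forall y\, \neg D(y)) \lor (\exists w\, \exists z\, (\neg D(z) \lor H(w,z)))
Extract every quantifier outward, since the variables are now distinct and don't occur free across branches:
  \forall y\, \exists w\, \exists z\, (\neg D(y) \lor \neg D(z) \lor H(w,z))
The quantifier \exists y sits under an odd number of negations, so it flips to \forall y.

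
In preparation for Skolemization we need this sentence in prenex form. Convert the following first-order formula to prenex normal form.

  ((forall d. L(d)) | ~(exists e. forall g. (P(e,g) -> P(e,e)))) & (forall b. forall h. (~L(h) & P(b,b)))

First replace A → B with ¬A ∨ B.
  ((forall d. L(d)) | ~(exists e. forall g. (~P(e,g) | P(e,e)))) & (forall b. forall h. (~L(h) & P(b,b)))
Push ¬ through the quantifiers and connectives to reach negation normal form:
  ((forall d. L(d)) | (forall e. exists g. (P(e,g) & ~P(e,e)))) & (forall b. forall h. (~L(h) & P(b,b)))
All bound variables are already distinct, so no renaming is needed.
Extract every quantifier outward, since the variables are now distinct and don't occur free across branches:
  forall d. forall e. exists g. forall b. forall h. ((L(d) | P(e,g) & ~P(e,e)) & ~L(h) & P(b,b))

forall d. forall e. exists g. forall b. forall h. ((L(d) | P(e,g) & ~P(e,e)) & ~L(h) & P(b,b))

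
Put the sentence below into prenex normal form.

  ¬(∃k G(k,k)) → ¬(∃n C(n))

∃k ∀n (G(k,k) ∨ ¬C(n))

First replace A → B with ¬A ∨ B.
  ¬¬(∃k G(k,k)) ∨ ¬(∃n C(n))
Move each ¬ inward, flipping quantifiers it crosses:
  (∃k G(k,k)) ∨ (∀n ¬C(n))
Pull the quantifiers to the front (each side's bound variable is not free in the other side):
  ∃k ∀n (G(k,k) ∨ ¬C(n))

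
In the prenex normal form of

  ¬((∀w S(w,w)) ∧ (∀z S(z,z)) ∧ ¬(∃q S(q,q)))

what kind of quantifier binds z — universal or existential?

Drive negations inward (¬∀x A ≡ ∃x ¬A, ¬∃x A ≡ ∀x ¬A, De Morgan for ∧/∨):
  (∃w ¬S(w,w)) ∨ (∃z ¬S(z,z)) ∨ (∃q S(q,q))
All bound variables are already distinct, so no renaming is needed.
Pull the quantifiers to the front (each side's bound variable is not free in the other side):
  ∃w ∃z ∃q (¬S(w,w) ∨ ¬S(z,z) ∨ S(q,q))
The quantifier ∀z sits under an odd number of negations, so it flips to ∃z.

existential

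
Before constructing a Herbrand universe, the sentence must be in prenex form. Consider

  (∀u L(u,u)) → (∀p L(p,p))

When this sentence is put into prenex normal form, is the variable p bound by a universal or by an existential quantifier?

Rewrite implications/biconditionals: A → B as ¬A ∨ B.
  ¬(∀u L(u,u)) ∨ (∀p L(p,p))
Move each ¬ inward, flipping quantifiers it crosses:
  (∃u ¬L(u,u)) ∨ (∀p L(p,p))
All bound variables are already distinct, so no renaming is needed.
Pull the quantifiers to the front (each side's bound variable is not free in the other side):
  ∃u ∀p (¬L(u,u) ∨ L(p,p))
The quantifier ∀p sits under an even number of negations (counting the antecedent side of each →), so it remains universal.

universal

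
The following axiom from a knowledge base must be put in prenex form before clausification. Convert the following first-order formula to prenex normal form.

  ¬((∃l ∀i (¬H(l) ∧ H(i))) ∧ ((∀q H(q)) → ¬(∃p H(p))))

∀l ∃i ∀q ∃p (H(l) ∨ ¬H(i) ∨ H(q) ∧ H(p))

Rewrite implications/biconditionals: A → B as ¬A ∨ B.
  ¬((∃l ∀i (¬H(l) ∧ H(i))) ∧ (¬(∀q H(q)) ∨ ¬(∃p H(p))))
Drive negations inward (¬∀x A ≡ ∃x ¬A, ¬∃x A ≡ ∀x ¬A, De Morgan for ∧/∨):
  (∀l ∃i (H(l) ∨ ¬H(i))) ∨ (∀q H(q)) ∧ (∃p H(p))
All bound variables are already distinct, so no renaming is needed.
Pull the quantifiers to the front (each side's bound variable is not free in the other side):
  ∀l ∃i ∀q ∃p (H(l) ∨ ¬H(i) ∨ H(q) ∧ H(p))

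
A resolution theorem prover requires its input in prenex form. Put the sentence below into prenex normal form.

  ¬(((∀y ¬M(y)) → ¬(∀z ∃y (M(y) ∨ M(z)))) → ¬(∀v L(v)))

Eliminate → and ↔ using ¬ and ∨.
  ¬(¬(¬(∀y ¬M(y)) ∨ ¬(∀z ∃y (M(y) ∨ M(z)))) ∨ ¬(∀v L(v)))
Push ¬ through the quantifiers and connectives to reach negation normal form:
  ((∃y M(y)) ∨ (∃z ∀y (¬M(y) ∧ ¬M(z)))) ∧ (∀v L(v))
Standardize variables apart so no two quantifiers bind the same name: y↦x1.
  ((∃y M(y)) ∨ (∃z ∀x1 (¬M(x1) ∧ ¬M(z)))) ∧ (∀v L(v))
Extract every quantifier outward, since the variables are now distinct and don't occur free across branches:
  ∃y ∃z ∀x1 ∀v ((M(y) ∨ ¬M(x1) ∧ ¬M(z)) ∧ L(v))

∃y ∃z ∀x1 ∀v ((M(y) ∨ ¬M(x1) ∧ ¬M(z)) ∧ L(v))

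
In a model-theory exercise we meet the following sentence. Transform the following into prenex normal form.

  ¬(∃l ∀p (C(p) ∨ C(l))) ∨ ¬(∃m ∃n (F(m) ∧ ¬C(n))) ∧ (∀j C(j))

∀l ∃p ∀m ∀n ∀j (¬C(p) ∧ ¬C(l) ∨ (¬F(m) ∨ C(n)) ∧ C(j))

Push ¬ through the quantifiers and connectives to reach negation normal form:
  (∀l ∃p (¬C(p) ∧ ¬C(l))) ∨ (∀m ∀n (¬F(m) ∨ C(n))) ∧ (∀j C(j))
All bound variables are already distinct, so no renaming is needed.
Extract every quantifier outward, since the variables are now distinct and don't occur free across branches:
  ∀l ∃p ∀m ∀n ∀j (¬C(p) ∧ ¬C(l) ∨ (¬F(m) ∨ C(n)) ∧ C(j))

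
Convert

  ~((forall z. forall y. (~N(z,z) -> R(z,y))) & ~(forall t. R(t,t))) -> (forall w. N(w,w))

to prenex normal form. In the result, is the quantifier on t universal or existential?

First replace A → B with ¬A ∨ B.
  ~~((forall z. forall y. (~~N(z,z) | R(z,y))) & ~(forall t. R(t,t))) | (forall w. N(w,w))
Drive negations inward (¬∀x A ≡ ∃x ¬A, ¬∃x A ≡ ∀x ¬A, De Morgan for ∧/∨):
  (forall z. forall y. (N(z,z) | R(z,y))) & (exists t. ~R(t,t)) | (forall w. N(w,w))
Extract every quantifier outward, since the variables are now distinct and don't occur free across branches:
  forall z. forall y. exists t. forall w. ((N(z,z) | R(z,y)) & ~R(t,t) | N(w,w))
The quantifier forall t sits under an odd number of negations (counting the antecedent side of each →), so it flips to exists t.

existential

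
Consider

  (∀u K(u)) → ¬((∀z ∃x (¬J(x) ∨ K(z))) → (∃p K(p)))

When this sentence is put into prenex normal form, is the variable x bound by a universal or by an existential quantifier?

existential

First replace A → B with ¬A ∨ B.
  ¬(∀u K(u)) ∨ ¬(¬(∀z ∃x (¬J(x) ∨ K(z))) ∨ (∃p K(p)))
Drive negations inward (¬∀x A ≡ ∃x ¬A, ¬∃x A ≡ ∀x ¬A, De Morgan for ∧/∨):
  (∃u ¬K(u)) ∨ (∀z ∃x (¬J(x) ∨ K(z))) ∧ (∀p ¬K(p))
Extract every quantifier outward, since the variables are now distinct and don't occur free across branches:
  ∃u ∀z ∃x ∀p (¬K(u) ∨ (¬J(x) ∨ K(z)) ∧ ¬K(p))
The quantifier ∃x sits under an even number of negations (counting the antecedent side of each →), so it remains existential.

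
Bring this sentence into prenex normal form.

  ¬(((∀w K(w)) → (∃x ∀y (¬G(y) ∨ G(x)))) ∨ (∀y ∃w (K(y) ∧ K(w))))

Rewrite implications/biconditionals: A → B as ¬A ∨ B.
  ¬(¬(∀w K(w)) ∨ (∃x ∀y (¬G(y) ∨ G(x))) ∨ (∀y ∃w (K(y) ∧ K(w))))
Move each ¬ inward, flipping quantifiers it crosses:
  (∀w K(w)) ∧ (∀x ∃y (G(y) ∧ ¬G(x))) ∧ (∃y ∀w (¬K(y) ∨ ¬K(w)))
Rename bound variables to avoid capture: y↦z, w↦a.
  (∀w K(w)) ∧ (∀x ∃y (G(y) ∧ ¬G(x))) ∧ (∃z ∀a (¬K(z) ∨ ¬K(a)))
Pull the quantifiers to the front (each side's bound variable is not free in the other side):
  ∀w ∀x ∃y ∃z ∀a (K(w) ∧ G(y) ∧ ¬G(x) ∧ (¬K(z) ∨ ¬K(a)))

∀w ∀x ∃y ∃z ∀a (K(w) ∧ G(y) ∧ ¬G(x) ∧ (¬K(z) ∨ ¬K(a)))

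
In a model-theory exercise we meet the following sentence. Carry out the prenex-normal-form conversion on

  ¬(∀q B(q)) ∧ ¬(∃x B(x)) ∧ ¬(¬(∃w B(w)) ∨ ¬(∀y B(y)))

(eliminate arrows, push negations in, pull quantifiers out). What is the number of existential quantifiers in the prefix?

2

Move each ¬ inward, flipping quantifiers it crosses:
  (∃q ¬B(q)) ∧ (∀x ¬B(x)) ∧ (∃w B(w)) ∧ (∀y B(y))
All bound variables are already distinct, so no renaming is needed.
Finally move all quantifiers to the prefix:
  ∃q ∀x ∃w ∀y (¬B(q) ∧ ¬B(x) ∧ B(w) ∧ B(y))
The prefix is ∃q ∀x ∃w ∀y: 2 universal, 2 existential.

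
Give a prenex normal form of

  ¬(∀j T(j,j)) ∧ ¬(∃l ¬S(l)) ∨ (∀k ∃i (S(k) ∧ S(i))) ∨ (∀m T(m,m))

∃j ∀l ∀k ∃i ∀m (¬T(j,j) ∧ S(l) ∨ S(k) ∧ S(i) ∨ T(m,m))

Drive negations inward (¬∀x A ≡ ∃x ¬A, ¬∃x A ≡ ∀x ¬A, De Morgan for ∧/∨):
  (∃j ¬T(j,j)) ∧ (∀l S(l)) ∨ (∀k ∃i (S(k) ∧ S(i))) ∨ (∀m T(m,m))
All bound variables are already distinct, so no renaming is needed.
Pull the quantifiers to the front (each side's bound variable is not free in the other side):
  ∃j ∀l ∀k ∃i ∀m (¬T(j,j) ∧ S(l) ∨ S(k) ∧ S(i) ∨ T(m,m))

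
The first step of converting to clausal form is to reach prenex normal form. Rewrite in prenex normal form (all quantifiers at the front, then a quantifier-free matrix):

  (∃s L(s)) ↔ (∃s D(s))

Eliminate → and ↔ using ¬ and ∨; A ↔ B as (¬A ∨ B) ∧ (¬B ∨ A).
  (¬(∃s L(s)) ∨ (∃s D(s))) ∧ (¬(∃s D(s)) ∨ (∃s L(s)))
Drive negations inward (¬∀x A ≡ ∃x ¬A, ¬∃x A ≡ ∀x ¬A, De Morgan for ∧/∨):
  ((∀s ¬L(s)) ∨ (∃s D(s))) ∧ ((∀s ¬D(s)) ∨ (∃s L(s)))
Rename bound variables to avoid capture: s↦q, s↦a, s↦t.
  ((∀s ¬L(s)) ∨ (∃q D(q))) ∧ ((∀a ¬D(a)) ∨ (∃t L(t)))
Extract every quantifier outward, since the variables are now distinct and don't occur free across branches:
  ∀s ∃q ∀a ∃t ((¬L(s) ∨ D(q)) ∧ (¬D(a) ∨ L(t)))

∀s ∃q ∀a ∃t ((¬L(s) ∨ D(q)) ∧ (¬D(a) ∨ L(t)))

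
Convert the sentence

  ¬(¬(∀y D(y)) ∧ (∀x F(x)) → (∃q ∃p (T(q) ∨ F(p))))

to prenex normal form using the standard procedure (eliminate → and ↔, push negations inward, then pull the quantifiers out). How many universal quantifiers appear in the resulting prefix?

Rewrite implications/biconditionals: A → B as ¬A ∨ B.
  ¬(¬(¬(∀y D(y)) ∧ (∀x F(x))) ∨ (∃q ∃p (T(q) ∨ F(p))))
Drive negations inward (¬∀x A ≡ ∃x ¬A, ¬∃x A ≡ ∀x ¬A, De Morgan for ∧/∨):
  (∃y ¬D(y)) ∧ (∀x F(x)) ∧ (∀q ∀p (¬T(q) ∧ ¬F(p)))
Extract every quantifier outward, since the variables are now distinct and don't occur free across branches:
  ∃y ∀x ∀q ∀p (¬D(y) ∧ F(x) ∧ ¬T(q) ∧ ¬F(p))
The prefix is ∃y ∀x ∀q ∀p: 3 universal, 1 existential.

3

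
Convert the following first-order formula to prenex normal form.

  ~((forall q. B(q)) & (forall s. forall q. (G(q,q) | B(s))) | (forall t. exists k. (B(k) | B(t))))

exists q. exists s. exists z. exists t. forall k. ((~B(q) | ~G(z,z) & ~B(s)) & ~B(k) & ~B(t))

Push ¬ through the quantifiers and connectives to reach negation normal form:
  ((exists q. ~B(q)) | (exists s. exists q. (~G(q,q) & ~B(s)))) & (exists t. forall k. (~B(k) & ~B(t)))
Give each quantifier a distinct variable: q↦z.
  ((exists q. ~B(q)) | (exists s. exists z. (~G(z,z) & ~B(s)))) & (exists t. forall k. (~B(k) & ~B(t)))
Extract every quantifier outward, since the variables are now distinct and don't occur free across branches:
  exists q. exists s. exists z. exists t. forall k. ((~B(q) | ~G(z,z) & ~B(s)) & ~B(k) & ~B(t))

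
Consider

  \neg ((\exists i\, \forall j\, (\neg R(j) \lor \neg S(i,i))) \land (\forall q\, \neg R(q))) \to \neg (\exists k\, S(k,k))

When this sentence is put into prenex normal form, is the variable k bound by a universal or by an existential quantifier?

universal

Eliminate → and ↔ using ¬ and ∨.
  \neg \neg ((\exists i\, \forall j\, (\neg R(j) \lor \neg S(i,i))) \land (\forall q\, \neg R(q))) \lor \neg (\exists k\, S(k,k))
Push ¬ through the quantifiers and connectives to reach negation normal form:
  (\exists i\, \forall j\, (\neg R(j) \lor \neg S(i,i))) \land (\forall q\, \neg R(q)) \lor (\forall k\, \neg S(k,k))
All bound variables are already distinct, so no renaming is needed.
Extract every quantifier outward, since the variables are now distinct and don't occur free across branches:
  \exists i\, \forall j\, \forall q\, \forall k\, ((\neg R(j) \lor \neg S(i,i)) \land \neg R(q) \lor \neg S(k,k))
The quantifier \exists k sits under an odd number of negations (counting the antecedent side of each →), so it flips to \forall k.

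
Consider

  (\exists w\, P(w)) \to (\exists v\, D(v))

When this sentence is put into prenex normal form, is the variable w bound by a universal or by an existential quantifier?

First replace A → B with ¬A ∨ B.
  \neg (\exists w\, P(w)) \lor (\exists v\, D(v))
Push ¬ through the quantifiers and connectives to reach negation normal form:
  (\forall w\, \neg P(w)) \lor (\exists v\, D(v))
All bound variables are already distinct, so no renaming is needed.
Extract every quantifier outward, since the variables are now distinct and don't occur free across branches:
  \forall w\, \exists v\, (\neg P(w) \lor D(v))
The quantifier \exists w sits under an odd number of negations (counting the antecedent side of each →), so it flips to \forall w.

universal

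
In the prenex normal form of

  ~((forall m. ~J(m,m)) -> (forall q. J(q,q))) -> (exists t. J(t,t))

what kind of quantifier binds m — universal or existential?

First replace A → B with ¬A ∨ B.
  ~~(~(forall m. ~J(m,m)) | (forall q. J(q,q))) | (exists t. J(t,t))
Drive negations inward (¬∀x A ≡ ∃x ¬A, ¬∃x A ≡ ∀x ¬A, De Morgan for ∧/∨):
  (exists m. J(m,m)) | (forall q. J(q,q)) | (exists t. J(t,t))
Extract every quantifier outward, since the variables are now distinct and don't occur free across branches:
  exists m. forall q. exists t. (J(m,m) | J(q,q) | J(t,t))
The quantifier forall m sits under an odd number of negations (counting the antecedent side of each →), so it flips to exists m.

existential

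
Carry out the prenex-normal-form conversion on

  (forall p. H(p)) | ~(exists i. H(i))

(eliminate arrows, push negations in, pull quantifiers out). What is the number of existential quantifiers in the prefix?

Drive negations inward (¬∀x A ≡ ∃x ¬A, ¬∃x A ≡ ∀x ¬A, De Morgan for ∧/∨):
  (forall p. H(p)) | (forall i. ~H(i))
All bound variables are already distinct, so no renaming is needed.
Finally move all quantifiers to the prefix:
  forall p. forall i. (H(p) | ~H(i))
The prefix is forall p forall i: 2 universal, 0 existential.

0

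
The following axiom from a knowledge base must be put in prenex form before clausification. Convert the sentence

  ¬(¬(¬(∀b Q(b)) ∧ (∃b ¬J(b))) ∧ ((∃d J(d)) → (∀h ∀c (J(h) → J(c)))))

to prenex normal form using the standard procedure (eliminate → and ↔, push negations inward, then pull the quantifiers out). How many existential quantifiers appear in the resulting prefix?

5

First replace A → B with ¬A ∨ B.
  ¬(¬(¬(∀b Q(b)) ∧ (∃b ¬J(b))) ∧ (¬(∃d J(d)) ∨ (∀h ∀c (¬J(h) ∨ J(c)))))
Push ¬ through the quantifiers and connectives to reach negation normal form:
  (∃b ¬Q(b)) ∧ (∃b ¬J(b)) ∨ (∃d J(d)) ∧ (∃h ∃c (J(h) ∧ ¬J(c)))
Standardize variables apart so no two quantifiers bind the same name: b↦a.
  (∃b ¬Q(b)) ∧ (∃a ¬J(a)) ∨ (∃d J(d)) ∧ (∃h ∃c (J(h) ∧ ¬J(c)))
Finally move all quantifiers to the prefix:
  ∃b ∃a ∃d ∃h ∃c (¬Q(b) ∧ ¬J(a) ∨ J(d) ∧ J(h) ∧ ¬J(c))
The prefix is ∃b ∃a ∃d ∃h ∃c: 0 universal, 5 existential.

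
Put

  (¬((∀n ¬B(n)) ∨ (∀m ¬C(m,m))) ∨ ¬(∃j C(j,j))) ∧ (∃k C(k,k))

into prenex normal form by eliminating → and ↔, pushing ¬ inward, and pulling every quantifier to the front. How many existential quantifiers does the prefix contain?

Move each ¬ inward, flipping quantifiers it crosses:
  ((∃n B(n)) ∧ (∃m C(m,m)) ∨ (∀j ¬C(j,j))) ∧ (∃k C(k,k))
Finally move all quantifiers to the prefix:
  ∃n ∃m ∀j ∃k ((B(n) ∧ C(m,m) ∨ ¬C(j,j)) ∧ C(k,k))
The prefix is ∃n ∃m ∀j ∃k: 1 universal, 3 existential.

3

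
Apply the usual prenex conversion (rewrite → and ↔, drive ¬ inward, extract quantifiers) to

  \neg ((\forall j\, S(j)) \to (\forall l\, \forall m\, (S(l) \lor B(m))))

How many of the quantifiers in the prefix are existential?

2

Eliminate → and ↔ using ¬ and ∨.
  \neg (\neg (\forall j\, S(j)) \lor (\forall l\, \forall m\, (S(l) \lor B(m))))
Move each ¬ inward, flipping quantifiers it crosses:
  (\forall j\, S(j)) \land (\exists l\, \exists m\, (\neg S(l) \land \neg B(m)))
All bound variables are already distinct, so no renaming is needed.
Pull the quantifiers to the front (each side's bound variable is not free in the other side):
  \forall j\, \exists l\, \exists m\, (S(j) \land \neg S(l) \land \neg B(m))
The prefix is \forall j \exists l \exists m: 1 universal, 2 existential.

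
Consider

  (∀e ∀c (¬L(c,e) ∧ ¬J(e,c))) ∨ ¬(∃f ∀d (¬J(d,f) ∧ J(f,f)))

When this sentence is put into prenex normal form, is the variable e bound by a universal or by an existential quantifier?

universal

Move each ¬ inward, flipping quantifiers it crosses:
  (∀e ∀c (¬L(c,e) ∧ ¬J(e,c))) ∨ (∀f ∃d (J(d,f) ∨ ¬J(f,f)))
Extract every quantifier outward, since the variables are now distinct and don't occur free across branches:
  ∀e ∀c ∀f ∃d (¬L(c,e) ∧ ¬J(e,c) ∨ J(d,f) ∨ ¬J(f,f))
The quantifier ∀e sits under an even number of negations, so it remains universal.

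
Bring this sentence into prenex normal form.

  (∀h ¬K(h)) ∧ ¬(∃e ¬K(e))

∀h ∀e (¬K(h) ∧ K(e))

Move each ¬ inward, flipping quantifiers it crosses:
  (∀h ¬K(h)) ∧ (∀e K(e))
Pull the quantifiers to the front (each side's bound variable is not free in the other side):
  ∀h ∀e (¬K(h) ∧ K(e))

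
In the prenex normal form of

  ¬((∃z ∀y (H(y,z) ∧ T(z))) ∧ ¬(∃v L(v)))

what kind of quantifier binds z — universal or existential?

universal

Move each ¬ inward, flipping quantifiers it crosses:
  (∀z ∃y (¬H(y,z) ∨ ¬T(z))) ∨ (∃v L(v))
All bound variables are already distinct, so no renaming is needed.
Pull the quantifiers to the front (each side's bound variable is not free in the other side):
  ∀z ∃y ∃v (¬H(y,z) ∨ ¬T(z) ∨ L(v))
The quantifier ∃z sits under an odd number of negations, so it flips to ∀z.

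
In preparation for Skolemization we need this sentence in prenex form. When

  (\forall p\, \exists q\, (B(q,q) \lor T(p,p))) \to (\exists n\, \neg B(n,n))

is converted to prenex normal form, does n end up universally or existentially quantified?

First replace A → B with ¬A ∨ B.
  \neg (\forall p\, \exists q\, (B(q,q) \lor T(p,p))) \lor (\exists n\, \neg B(n,n))
Push ¬ through the quantifiers and connectives to reach negation normal form:
  (\exists p\, \forall q\, (\neg B(q,q) \land \neg T(p,p))) \lor (\exists n\, \neg B(n,n))
Pull the quantifiers to the front (each side's bound variable is not free in the other side):
  \exists p\, \forall q\, \exists n\, (\neg B(q,q) \land \neg T(p,p) \lor \neg B(n,n))
The quantifier \exists n sits under an even number of negations (counting the antecedent side of each →), so it remains existential.

existential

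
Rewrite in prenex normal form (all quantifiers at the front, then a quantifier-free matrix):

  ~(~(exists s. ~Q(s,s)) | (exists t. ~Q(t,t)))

exists s. forall t. (~Q(s,s) & Q(t,t))

Move each ¬ inward, flipping quantifiers it crosses:
  (exists s. ~Q(s,s)) & (forall t. Q(t,t))
All bound variables are already distinct, so no renaming is needed.
Pull the quantifiers to the front (each side's bound variable is not free in the other side):
  exists s. forall t. (~Q(s,s) & Q(t,t))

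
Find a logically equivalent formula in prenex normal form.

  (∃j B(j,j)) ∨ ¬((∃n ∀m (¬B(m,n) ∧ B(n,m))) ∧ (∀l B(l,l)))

Push ¬ through the quantifiers and connectives to reach negation normal form:
  (∃j B(j,j)) ∨ (∀n ∃m (B(m,n) ∨ ¬B(n,m))) ∨ (∃l ¬B(l,l))
All bound variables are already distinct, so no renaming is needed.
Finally move all quantifiers to the prefix:
  ∃j ∀n ∃m ∃l (B(j,j) ∨ B(m,n) ∨ ¬B(n,m) ∨ ¬B(l,l))

∃j ∀n ∃m ∃l (B(j,j) ∨ B(m,n) ∨ ¬B(n,m) ∨ ¬B(l,l))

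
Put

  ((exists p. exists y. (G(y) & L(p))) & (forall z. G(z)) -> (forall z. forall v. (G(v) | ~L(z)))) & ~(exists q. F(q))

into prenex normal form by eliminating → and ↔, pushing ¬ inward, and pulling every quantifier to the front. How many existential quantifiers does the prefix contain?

First replace A → B with ¬A ∨ B.
  (~((exists p. exists y. (G(y) & L(p))) & (forall z. G(z))) | (forall z. forall v. (G(v) | ~L(z)))) & ~(exists q. F(q))
Push ¬ through the quantifiers and connectives to reach negation normal form:
  ((forall p. forall y. (~G(y) | ~L(p))) | (exists z. ~G(z)) | (forall z. forall v. (G(v) | ~L(z)))) & (forall q. ~F(q))
Give each quantifier a distinct variable: z↦c.
  ((forall p. forall y. (~G(y) | ~L(p))) | (exists z. ~G(z)) | (forall c. forall v. (G(v) | ~L(c)))) & (forall q. ~F(q))
Extract every quantifier outward, since the variables are now distinct and don't occur free across branches:
  forall p. forall y. exists z. forall c. forall v. forall q. ((~G(y) | ~L(p) | ~G(z) | G(v) | ~L(c)) & ~F(q))
The prefix is forall p forall y exists z forall c forall v forall q: 5 universal, 1 existential.

1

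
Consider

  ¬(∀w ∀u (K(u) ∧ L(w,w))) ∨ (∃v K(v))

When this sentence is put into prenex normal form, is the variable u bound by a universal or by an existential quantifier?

Move each ¬ inward, flipping quantifiers it crosses:
  (∃w ∃u (¬K(u) ∨ ¬L(w,w))) ∨ (∃v K(v))
All bound variables are already distinct, so no renaming is needed.
Pull the quantifiers to the front (each side's bound variable is not free in the other side):
  ∃w ∃u ∃v (¬K(u) ∨ ¬L(w,w) ∨ K(v))
The quantifier ∀u sits under an odd number of negations, so it flips to ∃u.

existential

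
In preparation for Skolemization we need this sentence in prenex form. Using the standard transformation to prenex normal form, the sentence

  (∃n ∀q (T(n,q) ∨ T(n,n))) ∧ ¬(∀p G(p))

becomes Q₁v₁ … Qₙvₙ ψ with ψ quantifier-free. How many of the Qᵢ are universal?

Move each ¬ inward, flipping quantifiers it crosses:
  (∃n ∀q (T(n,q) ∨ T(n,n))) ∧ (∃p ¬G(p))
Extract every quantifier outward, since the variables are now distinct and don't occur free across branches:
  ∃n ∀q ∃p ((T(n,q) ∨ T(n,n)) ∧ ¬G(p))
The prefix is ∃n ∀q ∃p: 1 universal, 2 existential.

1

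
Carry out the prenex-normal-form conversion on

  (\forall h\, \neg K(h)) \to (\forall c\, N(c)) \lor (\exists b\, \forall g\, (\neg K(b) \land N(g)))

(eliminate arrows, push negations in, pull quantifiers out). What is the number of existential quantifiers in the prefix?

2

First replace A → B with ¬A ∨ B.
  \neg (\forall h\, \neg K(h)) \lor (\forall c\, N(c)) \lor (\exists b\, \forall g\, (\neg K(b) \land N(g)))
Push ¬ through the quantifiers and connectives to reach negation normal form:
  (\exists h\, K(h)) \lor (\forall c\, N(c)) \lor (\exists b\, \forall g\, (\neg K(b) \land N(g)))
Pull the quantifiers to the front (each side's bound variable is not free in the other side):
  \exists h\, \forall c\, \exists b\, \forall g\, (K(h) \lor N(c) \lor \neg K(b) \land N(g))
The prefix is \exists h \forall c \exists b \forall g: 2 universal, 2 existential.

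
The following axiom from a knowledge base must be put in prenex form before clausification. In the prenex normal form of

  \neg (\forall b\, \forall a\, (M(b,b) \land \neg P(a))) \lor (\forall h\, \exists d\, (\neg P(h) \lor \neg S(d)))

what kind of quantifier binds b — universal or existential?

Drive negations inward (¬∀x A ≡ ∃x ¬A, ¬∃x A ≡ ∀x ¬A, De Morgan for ∧/∨):
  (\exists b\, \exists a\, (\neg M(b,b) \lor P(a))) \lor (\forall h\, \exists d\, (\neg P(h) \lor \neg S(d)))
Extract every quantifier outward, since the variables are now distinct and don't occur free across branches:
  \exists b\, \exists a\, \forall h\, \exists d\, (\neg M(b,b) \lor P(a) \lor \neg P(h) \lor \neg S(d))
The quantifier \forall b sits under an odd number of negations, so it flips to \exists b.

existential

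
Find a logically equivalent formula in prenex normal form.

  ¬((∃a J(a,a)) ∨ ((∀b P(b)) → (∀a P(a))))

First replace A → B with ¬A ∨ B.
  ¬((∃a J(a,a)) ∨ ¬(∀b P(b)) ∨ (∀a P(a)))
Move each ¬ inward, flipping quantifiers it crosses:
  (∀a ¬J(a,a)) ∧ (∀b P(b)) ∧ (∃a ¬P(a))
Give each quantifier a distinct variable: a↦u1.
  (∀a ¬J(a,a)) ∧ (∀b P(b)) ∧ (∃u1 ¬P(u1))
Pull the quantifiers to the front (each side's bound variable is not free in the other side):
  ∀a ∀b ∃u1 (¬J(a,a) ∧ P(b) ∧ ¬P(u1))

∀a ∀b ∃u1 (¬J(a,a) ∧ P(b) ∧ ¬P(u1))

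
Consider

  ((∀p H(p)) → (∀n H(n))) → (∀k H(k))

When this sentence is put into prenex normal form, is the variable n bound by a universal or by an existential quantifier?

Eliminate → and ↔ using ¬ and ∨.
  ¬(¬(∀p H(p)) ∨ (∀n H(n))) ∨ (∀k H(k))
Push ¬ through the quantifiers and connectives to reach negation normal form:
  (∀p H(p)) ∧ (∃n ¬H(n)) ∨ (∀k H(k))
All bound variables are already distinct, so no renaming is needed.
Extract every quantifier outward, since the variables are now distinct and don't occur free across branches:
  ∀p ∃n ∀k (H(p) ∧ ¬H(n) ∨ H(k))
The quantifier ∀n sits under an odd number of negations (counting the antecedent side of each →), so it flips to ∃n.

existential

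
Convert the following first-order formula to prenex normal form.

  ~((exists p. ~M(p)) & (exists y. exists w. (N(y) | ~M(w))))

forall p. forall y. forall w. (M(p) | ~N(y) & M(w))

Move each ¬ inward, flipping quantifiers it crosses:
  (forall p. M(p)) | (forall y. forall w. (~N(y) & M(w)))
Pull the quantifiers to the front (each side's bound variable is not free in the other side):
  forall p. forall y. forall w. (M(p) | ~N(y) & M(w))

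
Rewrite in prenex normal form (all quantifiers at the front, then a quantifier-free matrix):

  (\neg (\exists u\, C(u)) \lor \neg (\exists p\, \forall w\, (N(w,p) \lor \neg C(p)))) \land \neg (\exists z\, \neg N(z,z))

Drive negations inward (¬∀x A ≡ ∃x ¬A, ¬∃x A ≡ ∀x ¬A, De Morgan for ∧/∨):
  ((\forall u\, \neg C(u)) \lor (\forall p\, \exists w\, (\neg N(w,p) \land C(p)))) \land (\forall z\, N(z,z))
Pull the quantifiers to the front (each side's bound variable is not free in the other side):
  \forall u\, \forall p\, \exists w\, \forall z\, ((\neg C(u) \lor \neg N(w,p) \land C(p)) \land N(z,z))

\forall u\, \forall p\, \exists w\, \forall z\, ((\neg C(u) \lor \neg N(w,p) \land C(p)) \land N(z,z))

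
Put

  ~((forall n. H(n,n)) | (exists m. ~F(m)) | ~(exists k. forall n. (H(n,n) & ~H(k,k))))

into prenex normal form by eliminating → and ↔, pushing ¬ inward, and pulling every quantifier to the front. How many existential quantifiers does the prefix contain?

2

Move each ¬ inward, flipping quantifiers it crosses:
  (exists n. ~H(n,n)) & (forall m. F(m)) & (exists k. forall n. (H(n,n) & ~H(k,k)))
Rename bound variables to avoid capture: n↦z1.
  (exists n. ~H(n,n)) & (forall m. F(m)) & (exists k. forall z1. (H(z1,z1) & ~H(k,k)))
Pull the quantifiers to the front (each side's bound variable is not free in the other side):
  exists n. forall m. exists k. forall z1. (~H(n,n) & F(m) & H(z1,z1) & ~H(k,k))
The prefix is exists n forall m exists k forall z1: 2 universal, 2 existential.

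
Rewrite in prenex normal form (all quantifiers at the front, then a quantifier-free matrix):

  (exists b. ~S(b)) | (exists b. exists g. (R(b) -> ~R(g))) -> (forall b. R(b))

forall b. forall u. forall g. forall s. (S(b) & R(u) & R(g) | R(s))

Rewrite implications/biconditionals: A → B as ¬A ∨ B.
  ~((exists b. ~S(b)) | (exists b. exists g. (~R(b) | ~R(g)))) | (forall b. R(b))
Drive negations inward (¬∀x A ≡ ∃x ¬A, ¬∃x A ≡ ∀x ¬A, De Morgan for ∧/∨):
  (forall b. S(b)) & (forall b. forall g. (R(b) & R(g))) | (forall b. R(b))
Give each quantifier a distinct variable: b↦u, b↦s.
  (forall b. S(b)) & (forall u. forall g. (R(u) & R(g))) | (forall s. R(s))
Pull the quantifiers to the front (each side's bound variable is not free in the other side):
  forall b. forall u. forall g. forall s. (S(b) & R(u) & R(g) | R(s))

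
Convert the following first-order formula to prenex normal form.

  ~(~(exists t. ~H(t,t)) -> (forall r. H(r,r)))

Eliminate → and ↔ using ¬ and ∨.
  ~(~~(exists t. ~H(t,t)) | (forall r. H(r,r)))
Move each ¬ inward, flipping quantifiers it crosses:
  (forall t. H(t,t)) & (exists r. ~H(r,r))
All bound variables are already distinct, so no renaming is needed.
Pull the quantifiers to the front (each side's bound variable is not free in the other side):
  forall t. exists r. (H(t,t) & ~H(r,r))

forall t. exists r. (H(t,t) & ~H(r,r))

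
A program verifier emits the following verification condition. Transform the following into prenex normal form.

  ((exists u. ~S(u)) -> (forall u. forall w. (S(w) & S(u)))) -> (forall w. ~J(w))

exists u. exists t. exists w. forall v. (~S(u) & (~S(w) | ~S(t)) | ~J(v))

First replace A → B with ¬A ∨ B.
  ~(~(exists u. ~S(u)) | (forall u. forall w. (S(w) & S(u)))) | (forall w. ~J(w))
Drive negations inward (¬∀x A ≡ ∃x ¬A, ¬∃x A ≡ ∀x ¬A, De Morgan for ∧/∨):
  (exists u. ~S(u)) & (exists u. exists w. (~S(w) | ~S(u))) | (forall w. ~J(w))
Rename bound variables to avoid capture: u↦t, w↦v.
  (exists u. ~S(u)) & (exists t. exists w. (~S(w) | ~S(t))) | (forall v. ~J(v))
Finally move all quantifiers to the prefix:
  exists u. exists t. exists w. forall v. (~S(u) & (~S(w) | ~S(t)) | ~J(v))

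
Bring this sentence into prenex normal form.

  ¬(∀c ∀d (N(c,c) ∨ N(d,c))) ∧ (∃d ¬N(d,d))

Drive negations inward (¬∀x A ≡ ∃x ¬A, ¬∃x A ≡ ∀x ¬A, De Morgan for ∧/∨):
  (∃c ∃d (¬N(c,c) ∧ ¬N(d,c))) ∧ (∃d ¬N(d,d))
Rename bound variables to avoid capture: d↦y1.
  (∃c ∃d (¬N(c,c) ∧ ¬N(d,c))) ∧ (∃y1 ¬N(y1,y1))
Pull the quantifiers to the front (each side's bound variable is not free in the other side):
  ∃c ∃d ∃y1 (¬N(c,c) ∧ ¬N(d,c) ∧ ¬N(y1,y1))

∃c ∃d ∃y1 (¬N(c,c) ∧ ¬N(d,c) ∧ ¬N(y1,y1))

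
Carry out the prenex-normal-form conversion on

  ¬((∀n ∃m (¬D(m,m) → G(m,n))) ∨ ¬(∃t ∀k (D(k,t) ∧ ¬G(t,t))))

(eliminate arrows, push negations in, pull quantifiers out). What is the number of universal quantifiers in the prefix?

Eliminate → and ↔ using ¬ and ∨.
  ¬((∀n ∃m (¬¬D(m,m) ∨ G(m,n))) ∨ ¬(∃t ∀k (D(k,t) ∧ ¬G(t,t))))
Move each ¬ inward, flipping quantifiers it crosses:
  (∃n ∀m (¬D(m,m) ∧ ¬G(m,n))) ∧ (∃t ∀k (D(k,t) ∧ ¬G(t,t)))
Extract every quantifier outward, since the variables are now distinct and don't occur free across branches:
  ∃n ∀m ∃t ∀k (¬D(m,m) ∧ ¬G(m,n) ∧ D(k,t) ∧ ¬G(t,t))
The prefix is ∃n ∀m ∃t ∀k: 2 universal, 2 existential.

2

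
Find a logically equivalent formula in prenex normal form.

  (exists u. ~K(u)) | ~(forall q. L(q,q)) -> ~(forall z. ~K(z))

forall u. forall q. exists z. (K(u) & L(q,q) | K(z))

Rewrite implications/biconditionals: A → B as ¬A ∨ B.
  ~((exists u. ~K(u)) | ~(forall q. L(q,q))) | ~(forall z. ~K(z))
Push ¬ through the quantifiers and connectives to reach negation normal form:
  (forall u. K(u)) & (forall q. L(q,q)) | (exists z. K(z))
All bound variables are already distinct, so no renaming is needed.
Finally move all quantifiers to the prefix:
  forall u. forall q. exists z. (K(u) & L(q,q) | K(z))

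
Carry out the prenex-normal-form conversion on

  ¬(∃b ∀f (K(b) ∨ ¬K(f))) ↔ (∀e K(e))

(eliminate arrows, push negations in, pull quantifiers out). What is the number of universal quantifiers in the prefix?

3

First replace A → B with ¬A ∨ B; A ↔ B as (¬A ∨ B) ∧ (¬B ∨ A).
  (¬¬(∃b ∀f (K(b) ∨ ¬K(f))) ∨ (∀e K(e))) ∧ (¬(∀e K(e)) ∨ ¬(∃b ∀f (K(b) ∨ ¬K(f))))
Move each ¬ inward, flipping quantifiers it crosses:
  ((∃b ∀f (K(b) ∨ ¬K(f))) ∨ (∀e K(e))) ∧ ((∃e ¬K(e)) ∨ (∀b ∃f (¬K(b) ∧ K(f))))
Standardize variables apart so no two quantifiers bind the same name: e↦q, b↦s, f↦c.
  ((∃b ∀f (K(b) ∨ ¬K(f))) ∨ (∀e K(e))) ∧ ((∃q ¬K(q)) ∨ (∀s ∃c (¬K(s) ∧ K(c))))
Extract every quantifier outward, since the variables are now distinct and don't occur free across branches:
  ∃b ∀f ∀e ∃q ∀s ∃c ((K(b) ∨ ¬K(f) ∨ K(e)) ∧ (¬K(q) ∨ ¬K(s) ∧ K(c)))
The prefix is ∃b ∀f ∀e ∃q ∀s ∃c: 3 universal, 3 existential.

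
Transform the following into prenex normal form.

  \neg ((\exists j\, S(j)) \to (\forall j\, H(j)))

\exists j\, \exists v1\, (S(j) \land \neg H(v1))

Eliminate → and ↔ using ¬ and ∨.
  \neg (\neg (\exists j\, S(j)) \lor (\forall j\, H(j)))
Move each ¬ inward, flipping quantifiers it crosses:
  (\exists j\, S(j)) \land (\exists j\, \neg H(j))
Give each quantifier a distinct variable: j↦v1.
  (\exists j\, S(j)) \land (\exists v1\, \neg H(v1))
Finally move all quantifiers to the prefix:
  \exists j\, \exists v1\, (S(j) \land \neg H(v1))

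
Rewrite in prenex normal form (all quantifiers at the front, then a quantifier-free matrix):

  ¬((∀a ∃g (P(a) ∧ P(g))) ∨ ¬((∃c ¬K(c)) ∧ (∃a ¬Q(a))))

∃a ∀g ∃c ∃w ((¬P(a) ∨ ¬P(g)) ∧ ¬K(c) ∧ ¬Q(w))

Move each ¬ inward, flipping quantifiers it crosses:
  (∃a ∀g (¬P(a) ∨ ¬P(g))) ∧ (∃c ¬K(c)) ∧ (∃a ¬Q(a))
Rename bound variables to avoid capture: a↦w.
  (∃a ∀g (¬P(a) ∨ ¬P(g))) ∧ (∃c ¬K(c)) ∧ (∃w ¬Q(w))
Finally move all quantifiers to the prefix:
  ∃a ∀g ∃c ∃w ((¬P(a) ∨ ¬P(g)) ∧ ¬K(c) ∧ ¬Q(w))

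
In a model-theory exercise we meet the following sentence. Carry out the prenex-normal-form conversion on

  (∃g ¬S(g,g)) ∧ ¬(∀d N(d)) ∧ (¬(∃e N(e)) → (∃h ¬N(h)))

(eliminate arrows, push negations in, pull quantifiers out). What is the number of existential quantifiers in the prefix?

4

Rewrite implications/biconditionals: A → B as ¬A ∨ B.
  (∃g ¬S(g,g)) ∧ ¬(∀d N(d)) ∧ (¬¬(∃e N(e)) ∨ (∃h ¬N(h)))
Move each ¬ inward, flipping quantifiers it crosses:
  (∃g ¬S(g,g)) ∧ (∃d ¬N(d)) ∧ ((∃e N(e)) ∨ (∃h ¬N(h)))
All bound variables are already distinct, so no renaming is needed.
Finally move all quantifiers to the prefix:
  ∃g ∃d ∃e ∃h (¬S(g,g) ∧ ¬N(d) ∧ (N(e) ∨ ¬N(h)))
The prefix is ∃g ∃d ∃e ∃h: 0 universal, 4 existential.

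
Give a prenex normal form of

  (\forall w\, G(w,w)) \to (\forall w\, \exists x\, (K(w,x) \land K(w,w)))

\exists w\, \forall r\, \exists x\, (\neg G(w,w) \lor K(r,x) \land K(r,r))

Rewrite implications/biconditionals: A → B as ¬A ∨ B.
  \neg (\forall w\, G(w,w)) \lor (\forall w\, \exists x\, (K(w,x) \land K(w,w)))
Push ¬ through the quantifiers and connectives to reach negation normal form:
  (\exists w\, \neg G(w,w)) \lor (\forall w\, \exists x\, (K(w,x) \land K(w,w)))
Standardize variables apart so no two quantifiers bind the same name: w↦r.
  (\exists w\, \neg G(w,w)) \lor (\forall r\, \exists x\, (K(r,x) \land K(r,r)))
Extract every quantifier outward, since the variables are now distinct and don't occur free across branches:
  \exists w\, \forall r\, \exists x\, (\neg G(w,w) \lor K(r,x) \land K(r,r))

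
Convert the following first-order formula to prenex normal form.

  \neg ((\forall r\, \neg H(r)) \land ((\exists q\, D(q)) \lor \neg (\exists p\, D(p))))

\exists r\, \forall q\, \exists p\, (H(r) \lor \neg D(q) \land D(p))

Move each ¬ inward, flipping quantifiers it crosses:
  (\exists r\, H(r)) \lor (\forall q\, \neg D(q)) \land (\exists p\, D(p))
Extract every quantifier outward, since the variables are now distinct and don't occur free across branches:
  \exists r\, \forall q\, \exists p\, (H(r) \lor \neg D(q) \land D(p))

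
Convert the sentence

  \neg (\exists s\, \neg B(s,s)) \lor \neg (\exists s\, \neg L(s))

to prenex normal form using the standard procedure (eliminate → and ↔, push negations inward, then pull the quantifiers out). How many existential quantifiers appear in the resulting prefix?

Push ¬ through the quantifiers and connectives to reach negation normal form:
  (\forall s\, B(s,s)) \lor (\forall s\, L(s))
Give each quantifier a distinct variable: s↦u.
  (\forall s\, B(s,s)) \lor (\forall u\, L(u))
Extract every quantifier outward, since the variables are now distinct and don't occur free across branches:
  \forall s\, \forall u\, (B(s,s) \lor L(u))
The prefix is \forall s \forall u: 2 universal, 0 existential.

0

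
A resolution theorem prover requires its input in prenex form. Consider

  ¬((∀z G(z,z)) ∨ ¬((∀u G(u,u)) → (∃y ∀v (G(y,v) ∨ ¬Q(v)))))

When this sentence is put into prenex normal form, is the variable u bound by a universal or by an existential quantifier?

Eliminate → and ↔ using ¬ and ∨.
  ¬((∀z G(z,z)) ∨ ¬(¬(∀u G(u,u)) ∨ (∃y ∀v (G(y,v) ∨ ¬Q(v)))))
Drive negations inward (¬∀x A ≡ ∃x ¬A, ¬∃x A ≡ ∀x ¬A, De Morgan for ∧/∨):
  (∃z ¬G(z,z)) ∧ ((∃u ¬G(u,u)) ∨ (∃y ∀v (G(y,v) ∨ ¬Q(v))))
All bound variables are already distinct, so no renaming is needed.
Extract every quantifier outward, since the variables are now distinct and don't occur free across branches:
  ∃z ∃u ∃y ∀v (¬G(z,z) ∧ (¬G(u,u) ∨ G(y,v) ∨ ¬Q(v)))
The quantifier ∀u sits under an odd number of negations (counting the antecedent side of each →), so it flips to ∃u.

existential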